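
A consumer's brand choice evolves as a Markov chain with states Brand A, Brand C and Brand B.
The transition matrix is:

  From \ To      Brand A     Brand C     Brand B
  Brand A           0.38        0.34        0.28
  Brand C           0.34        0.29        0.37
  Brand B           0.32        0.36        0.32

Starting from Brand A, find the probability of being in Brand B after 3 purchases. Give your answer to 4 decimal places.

Propagate the distribution vector 3 purchases from Brand A.
After 0 purchases: (1.0000, 0.0000, 0.0000)
After 1 purchase: (0.3800, 0.3400, 0.2800)
After 2 purchases: (0.3496, 0.3286, 0.3218)
After 3 purchases: (0.3475, 0.3300, 0.3224)
P(in Brand B after 3 purchases) = 0.3224

0.3224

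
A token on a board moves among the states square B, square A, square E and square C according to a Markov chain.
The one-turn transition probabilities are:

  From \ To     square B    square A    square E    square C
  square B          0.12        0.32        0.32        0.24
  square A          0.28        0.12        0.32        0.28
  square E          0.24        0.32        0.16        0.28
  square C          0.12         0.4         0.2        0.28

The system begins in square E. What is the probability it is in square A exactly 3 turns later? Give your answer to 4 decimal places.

Propagate the distribution vector 3 turns from square E.
After 0 turns: (0.0000, 0.0000, 1.0000, 0.0000)
After 1 turn: (0.2400, 0.3200, 0.1600, 0.2800)
After 2 turns: (0.1904, 0.2784, 0.2608, 0.2704)
After 3 turns: (0.1958, 0.2860, 0.2458, 0.2724)
P(in square A after 3 turns) = 0.2860

0.2860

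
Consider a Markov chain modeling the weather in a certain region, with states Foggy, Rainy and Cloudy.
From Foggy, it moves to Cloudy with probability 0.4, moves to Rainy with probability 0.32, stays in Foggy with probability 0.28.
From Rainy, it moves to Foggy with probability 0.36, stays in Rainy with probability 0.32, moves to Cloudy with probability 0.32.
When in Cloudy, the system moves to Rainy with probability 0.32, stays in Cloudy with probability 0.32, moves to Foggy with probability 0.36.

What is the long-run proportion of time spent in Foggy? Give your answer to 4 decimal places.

0.3333

Let the stationary distribution be π with π = πP and π_1 + π_2 + π_3 = 1.
π_1 = 0.28·π_1 + 0.36·π_2 + 0.36·π_3
π_2 = 0.32·π_1 + 0.32·π_2 + 0.32·π_3
Solving with the normalization constraint gives π = (0.3333, 0.3200, 0.3467).
So the stationary probability of Foggy is 0.3333.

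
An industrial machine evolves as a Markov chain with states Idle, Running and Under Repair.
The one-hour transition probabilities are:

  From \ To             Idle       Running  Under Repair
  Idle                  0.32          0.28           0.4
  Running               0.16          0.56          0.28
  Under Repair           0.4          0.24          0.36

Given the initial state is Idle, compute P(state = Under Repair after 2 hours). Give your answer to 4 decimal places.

0.3504

Sum over the intermediate state after 1 hour:
P = P(Idle→Idle)·P(Idle→Under Repair) + P(Idle→Running)·P(Running→Under Repair) + P(Idle→Under Repair)·P(Under Repair→Under Repair)
  = 0.32×0.4 + 0.28×0.28 + 0.4×0.36
  = 0.1280 + 0.0784 + 0.1440 = 0.3504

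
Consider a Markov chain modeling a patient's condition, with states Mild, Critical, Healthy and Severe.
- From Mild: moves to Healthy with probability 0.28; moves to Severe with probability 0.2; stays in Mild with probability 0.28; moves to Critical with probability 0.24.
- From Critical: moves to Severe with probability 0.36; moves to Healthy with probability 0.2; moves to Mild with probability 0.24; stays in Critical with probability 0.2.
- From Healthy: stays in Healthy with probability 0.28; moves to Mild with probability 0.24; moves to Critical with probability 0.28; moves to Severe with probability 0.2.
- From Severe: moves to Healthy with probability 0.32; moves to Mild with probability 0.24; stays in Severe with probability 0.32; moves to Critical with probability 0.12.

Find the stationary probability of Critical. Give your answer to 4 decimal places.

Let the stationary distribution be π with π = πP and π_1 + π_2 + π_3 + π_4 = 1.
π_1 = 0.28·π_1 + 0.24·π_2 + 0.24·π_3 + 0.24·π_4
π_2 = 0.24·π_1 + 0.2·π_2 + 0.28·π_3 + 0.12·π_4
π_3 = 0.28·π_1 + 0.2·π_2 + 0.28·π_3 + 0.32·π_4
Solving with the normalization constraint gives π = (0.2500, 0.2107, 0.2738, 0.2656).
So the stationary probability of Critical is 0.2107.

0.2107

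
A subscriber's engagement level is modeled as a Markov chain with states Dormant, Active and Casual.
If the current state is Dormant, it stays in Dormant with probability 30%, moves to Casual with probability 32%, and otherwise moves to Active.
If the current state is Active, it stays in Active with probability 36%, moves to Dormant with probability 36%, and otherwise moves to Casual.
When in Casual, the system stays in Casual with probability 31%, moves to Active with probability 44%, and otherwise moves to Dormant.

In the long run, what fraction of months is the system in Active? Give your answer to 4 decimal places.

Let the stationary distribution be π with π = πP and π_1 + π_2 + π_3 = 1.
π_1 = 0.3·π_1 + 0.36·π_2 + 0.25·π_3
π_2 = 0.38·π_1 + 0.36·π_2 + 0.44·π_3
Solving with the normalization constraint gives π = (0.3083, 0.3903, 0.3014).
So the stationary probability of Active is 0.3903.

0.3903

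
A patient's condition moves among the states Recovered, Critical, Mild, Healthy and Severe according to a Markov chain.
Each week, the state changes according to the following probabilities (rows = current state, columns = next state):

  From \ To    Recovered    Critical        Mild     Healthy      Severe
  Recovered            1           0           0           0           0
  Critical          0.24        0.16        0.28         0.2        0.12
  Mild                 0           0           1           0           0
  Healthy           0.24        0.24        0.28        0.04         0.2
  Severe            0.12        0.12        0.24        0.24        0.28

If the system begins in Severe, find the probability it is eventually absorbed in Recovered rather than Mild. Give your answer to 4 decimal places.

Let h(s) be the probability of absorption at Recovered starting from transient state s. Then h(Recovered) = 1 and h(Mild) = 0. By first-step analysis:
h(Critical) = 0.24·1 + 0.16·h(Critical) + 0.28·0 + 0.2·h(Healthy) + 0.12·h(Severe)
h(Healthy) = 0.24·1 + 0.24·h(Critical) + 0.28·0 + 0.04·h(Healthy) + 0.2·h(Severe)
h(Severe) = 0.12·1 + 0.12·h(Critical) + 0.24·0 + 0.24·h(Healthy) + 0.28·h(Severe)
Solving: h(Critical) = 0.4466, h(Healthy) = 0.4426, h(Severe) = 0.3886.
Starting from Severe, the probability is 0.3886.

0.3886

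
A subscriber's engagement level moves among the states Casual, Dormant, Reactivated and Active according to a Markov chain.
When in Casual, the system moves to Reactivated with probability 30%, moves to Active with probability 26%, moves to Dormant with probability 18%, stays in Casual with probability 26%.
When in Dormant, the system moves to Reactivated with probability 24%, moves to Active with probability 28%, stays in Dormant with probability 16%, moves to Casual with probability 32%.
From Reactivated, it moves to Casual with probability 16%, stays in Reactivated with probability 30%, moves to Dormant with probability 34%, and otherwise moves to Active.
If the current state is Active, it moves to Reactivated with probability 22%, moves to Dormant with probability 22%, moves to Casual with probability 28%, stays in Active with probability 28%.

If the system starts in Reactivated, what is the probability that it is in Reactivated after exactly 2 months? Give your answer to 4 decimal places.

0.2636

Propagate the distribution vector 2 months from Reactivated.
After 0 months: (0.0000, 0.0000, 1.0000, 0.0000)
After 1 month: (0.1600, 0.3400, 0.3000, 0.2000)
After 2 months: (0.2544, 0.2292, 0.2636, 0.2528)
P(in Reactivated after 2 months) = 0.2636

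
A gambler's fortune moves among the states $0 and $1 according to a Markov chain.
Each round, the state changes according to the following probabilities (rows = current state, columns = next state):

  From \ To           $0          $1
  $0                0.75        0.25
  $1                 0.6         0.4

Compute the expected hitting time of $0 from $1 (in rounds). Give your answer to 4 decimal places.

Let t(s) be the expected number of rounds to first reach $0 from state s, with t($0) = 0. Conditioning on the first round:
t($1) = 1 + 0.4·t($1)
Solving: t($1) = 1.6667.
Expected rounds from $1 to $0: 1.6667.

1.6667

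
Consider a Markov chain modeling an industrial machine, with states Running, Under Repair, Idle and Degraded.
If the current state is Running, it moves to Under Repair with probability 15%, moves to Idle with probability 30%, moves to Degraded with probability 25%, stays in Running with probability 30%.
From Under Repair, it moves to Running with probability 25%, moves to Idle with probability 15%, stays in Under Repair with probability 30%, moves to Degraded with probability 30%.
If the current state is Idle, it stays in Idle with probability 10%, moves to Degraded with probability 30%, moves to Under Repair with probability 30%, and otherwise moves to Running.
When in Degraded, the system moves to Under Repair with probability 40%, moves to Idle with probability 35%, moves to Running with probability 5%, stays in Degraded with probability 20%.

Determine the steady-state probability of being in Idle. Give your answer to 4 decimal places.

Let the stationary distribution be π with π = πP and π_1 + π_2 + π_3 + π_4 = 1.
π_1 = 0.3·π_1 + 0.25·π_2 + 0.3·π_3 + 0.05·π_4
π_2 = 0.15·π_1 + 0.3·π_2 + 0.3·π_3 + 0.4·π_4
π_3 = 0.3·π_1 + 0.15·π_2 + 0.1·π_3 + 0.35·π_4
Solving with the normalization constraint gives π = (0.2196, 0.2933, 0.2243, 0.2627).
So the stationary probability of Idle is 0.2243.

0.2243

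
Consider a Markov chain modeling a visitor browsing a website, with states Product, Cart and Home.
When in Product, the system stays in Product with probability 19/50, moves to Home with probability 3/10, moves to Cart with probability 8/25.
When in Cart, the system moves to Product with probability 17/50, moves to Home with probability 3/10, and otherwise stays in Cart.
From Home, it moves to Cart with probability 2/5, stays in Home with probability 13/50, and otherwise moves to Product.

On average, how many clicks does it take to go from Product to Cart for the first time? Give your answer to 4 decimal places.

Let t(s) be the expected number of clicks to first reach Cart from state s, with t(Cart) = 0. Conditioning on the first click:
t(Product) = 1 + 0.38·t(Product) + 0.3·t(Home)
t(Home) = 1 + 0.34·t(Product) + 0.26·t(Home)
Solving: t(Product) = 2.9148, t(Home) = 2.6906.
Expected clicks from Product to Cart: 2.9148.

2.9148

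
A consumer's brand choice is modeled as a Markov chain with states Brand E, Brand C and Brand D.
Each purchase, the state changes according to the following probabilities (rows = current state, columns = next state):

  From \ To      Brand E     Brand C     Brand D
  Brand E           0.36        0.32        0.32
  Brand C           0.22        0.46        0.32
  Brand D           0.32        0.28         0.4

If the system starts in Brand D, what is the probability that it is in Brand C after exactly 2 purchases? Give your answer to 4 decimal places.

Sum over the intermediate state after 1 purchase:
P = P(Brand D→Brand E)·P(Brand E→Brand C) + P(Brand D→Brand C)·P(Brand C→Brand C) + P(Brand D→Brand D)·P(Brand D→Brand C)
  = 0.32×0.32 + 0.28×0.46 + 0.4×0.28
  = 0.1024 + 0.1288 + 0.1120 = 0.3432

0.3432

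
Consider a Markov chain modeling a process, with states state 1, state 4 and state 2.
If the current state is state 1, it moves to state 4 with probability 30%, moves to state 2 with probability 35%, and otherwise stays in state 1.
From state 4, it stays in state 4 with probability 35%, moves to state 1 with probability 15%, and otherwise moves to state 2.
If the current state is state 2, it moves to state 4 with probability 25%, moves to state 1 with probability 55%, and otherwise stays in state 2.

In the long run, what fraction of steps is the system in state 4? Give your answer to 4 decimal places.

0.2977

Let the stationary distribution be π with π = πP and π_1 + π_2 + π_3 = 1.
π_1 = 0.35·π_1 + 0.15·π_2 + 0.55·π_3
π_2 = 0.3·π_1 + 0.35·π_2 + 0.25·π_3
Solving with the normalization constraint gives π = (0.3591, 0.2977, 0.3432).
So the stationary probability of state 4 is 0.2977.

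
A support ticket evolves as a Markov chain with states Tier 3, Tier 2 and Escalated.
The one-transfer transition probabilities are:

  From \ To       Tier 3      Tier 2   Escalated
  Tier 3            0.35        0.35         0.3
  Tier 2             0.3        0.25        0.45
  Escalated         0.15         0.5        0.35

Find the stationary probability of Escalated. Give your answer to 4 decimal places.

0.3741

Let the stationary distribution be π with π = πP and π_1 + π_2 + π_3 = 1.
π_1 = 0.35·π_1 + 0.3·π_2 + 0.15·π_3
π_2 = 0.35·π_1 + 0.25·π_2 + 0.5·π_3
Solving with the normalization constraint gives π = (0.2567, 0.3692, 0.3741).
So the stationary probability of Escalated is 0.3741.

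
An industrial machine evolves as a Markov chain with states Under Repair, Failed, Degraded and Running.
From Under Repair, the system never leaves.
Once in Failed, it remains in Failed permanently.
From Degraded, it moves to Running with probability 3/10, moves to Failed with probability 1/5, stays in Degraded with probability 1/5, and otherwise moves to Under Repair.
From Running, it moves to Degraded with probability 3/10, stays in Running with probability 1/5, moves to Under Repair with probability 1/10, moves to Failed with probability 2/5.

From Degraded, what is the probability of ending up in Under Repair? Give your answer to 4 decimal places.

0.4909

Let h(s) be the probability of absorption at Under Repair starting from transient state s. Then h(Under Repair) = 1 and h(Failed) = 0. By first-step analysis:
h(Degraded) = 0.3·1 + 0.2·0 + 0.2·h(Degraded) + 0.3·h(Running)
h(Running) = 0.1·1 + 0.4·0 + 0.3·h(Degraded) + 0.2·h(Running)
Solving: h(Degraded) = 0.4909, h(Running) = 0.3091.
Starting from Degraded, the probability is 0.4909.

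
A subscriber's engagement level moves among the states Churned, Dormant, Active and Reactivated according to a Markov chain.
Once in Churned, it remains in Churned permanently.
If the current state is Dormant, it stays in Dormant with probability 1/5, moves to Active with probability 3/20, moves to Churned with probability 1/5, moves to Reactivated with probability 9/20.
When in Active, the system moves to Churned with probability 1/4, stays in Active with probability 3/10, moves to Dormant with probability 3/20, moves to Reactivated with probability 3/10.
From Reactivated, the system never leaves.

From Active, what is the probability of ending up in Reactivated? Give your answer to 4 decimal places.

0.5721

Let h(s) be the probability of absorption at Reactivated starting from transient state s. Then h(Reactivated) = 1 and h(Churned) = 0. By first-step analysis:
h(Dormant) = 0.2·0 + 0.2·h(Dormant) + 0.15·h(Active) + 0.45·1
h(Active) = 0.25·0 + 0.15·h(Dormant) + 0.3·h(Active) + 0.3·1
Solving: h(Dormant) = 0.6698, h(Active) = 0.5721.
Starting from Active, the probability is 0.5721.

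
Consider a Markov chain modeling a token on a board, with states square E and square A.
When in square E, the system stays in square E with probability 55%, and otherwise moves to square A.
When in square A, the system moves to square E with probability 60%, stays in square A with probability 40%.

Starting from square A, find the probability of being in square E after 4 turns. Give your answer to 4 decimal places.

Propagate the distribution vector 4 turns from square A.
After 0 turns: (0.0000, 1.0000)
After 1 turn: (0.6000, 0.4000)
After 2 turns: (0.5700, 0.4300)
After 3 turns: (0.5715, 0.4285)
After 4 turns: (0.5714, 0.4286)
P(in square E after 4 turns) = 0.5714

0.5714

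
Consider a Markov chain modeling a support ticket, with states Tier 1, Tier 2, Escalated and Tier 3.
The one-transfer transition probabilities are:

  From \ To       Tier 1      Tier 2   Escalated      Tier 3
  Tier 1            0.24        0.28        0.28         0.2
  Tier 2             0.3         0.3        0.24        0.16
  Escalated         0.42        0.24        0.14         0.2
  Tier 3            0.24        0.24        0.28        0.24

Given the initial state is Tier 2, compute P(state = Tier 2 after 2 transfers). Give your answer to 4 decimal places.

Propagate the distribution vector 2 transfers from Tier 2.
After 0 transfers: (0.0000, 1.0000, 0.0000, 0.0000)
After 1 transfer: (0.3000, 0.3000, 0.2400, 0.1600)
After 2 transfers: (0.3012, 0.2700, 0.2344, 0.1944)
P(in Tier 2 after 2 transfers) = 0.2700

0.2700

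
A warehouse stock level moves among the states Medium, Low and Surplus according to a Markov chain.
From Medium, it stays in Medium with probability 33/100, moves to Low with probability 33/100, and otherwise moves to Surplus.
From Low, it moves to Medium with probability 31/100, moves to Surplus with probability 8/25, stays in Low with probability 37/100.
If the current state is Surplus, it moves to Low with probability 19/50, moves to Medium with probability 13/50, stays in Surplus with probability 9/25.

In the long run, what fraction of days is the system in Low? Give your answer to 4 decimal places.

Let the stationary distribution be π with π = πP and π_1 + π_2 + π_3 = 1.
π_1 = 0.33·π_1 + 0.31·π_2 + 0.26·π_3
π_2 = 0.33·π_1 + 0.37·π_2 + 0.38·π_3
Solving with the normalization constraint gives π = (0.2990, 0.3614, 0.3396).
So the stationary probability of Low is 0.3614.

0.3614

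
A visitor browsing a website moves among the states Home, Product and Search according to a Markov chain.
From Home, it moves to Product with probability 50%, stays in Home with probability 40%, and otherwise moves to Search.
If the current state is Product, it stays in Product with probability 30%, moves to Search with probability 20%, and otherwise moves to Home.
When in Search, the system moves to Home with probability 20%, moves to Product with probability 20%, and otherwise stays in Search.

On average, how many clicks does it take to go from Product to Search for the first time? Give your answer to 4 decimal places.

Let t(s) be the expected number of clicks to first reach Search from state s, with t(Search) = 0. Conditioning on the first click:
t(Home) = 1 + 0.4·t(Home) + 0.5·t(Product)
t(Product) = 1 + 0.5·t(Home) + 0.3·t(Product)
Solving: t(Home) = 7.0588, t(Product) = 6.4706.
Expected clicks from Product to Search: 6.4706.

6.4706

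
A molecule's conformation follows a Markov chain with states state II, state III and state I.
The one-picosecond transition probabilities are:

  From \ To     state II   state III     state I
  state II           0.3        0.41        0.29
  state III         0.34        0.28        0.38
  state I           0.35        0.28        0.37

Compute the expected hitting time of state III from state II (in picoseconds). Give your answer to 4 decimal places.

2.7099

Let t(s) be the expected number of picoseconds to first reach state III from state s, with t(state III) = 0. Conditioning on the first picosecond:
t(state II) = 1 + 0.3·t(state II) + 0.29·t(state I)
t(state I) = 1 + 0.35·t(state II) + 0.37·t(state I)
Solving: t(state II) = 2.7099, t(state I) = 3.0928.
Expected picoseconds from state II to state III: 2.7099.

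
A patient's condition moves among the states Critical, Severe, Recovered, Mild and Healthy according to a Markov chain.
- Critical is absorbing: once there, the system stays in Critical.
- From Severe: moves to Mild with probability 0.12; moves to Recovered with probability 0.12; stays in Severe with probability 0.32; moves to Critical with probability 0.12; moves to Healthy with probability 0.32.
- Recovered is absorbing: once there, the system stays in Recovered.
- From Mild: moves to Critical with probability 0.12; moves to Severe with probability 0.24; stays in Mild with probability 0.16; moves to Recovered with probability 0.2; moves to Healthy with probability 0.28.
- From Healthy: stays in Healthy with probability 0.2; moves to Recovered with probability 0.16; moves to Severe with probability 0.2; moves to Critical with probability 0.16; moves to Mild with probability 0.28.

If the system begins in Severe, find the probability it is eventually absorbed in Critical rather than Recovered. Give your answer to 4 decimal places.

Let h(s) be the probability of absorption at Critical starting from transient state s. Then h(Critical) = 1 and h(Recovered) = 0. By first-step analysis:
h(Severe) = 0.12·1 + 0.32·h(Severe) + 0.12·0 + 0.12·h(Mild) + 0.32·h(Healthy)
h(Mild) = 0.12·1 + 0.24·h(Severe) + 0.2·0 + 0.16·h(Mild) + 0.28·h(Healthy)
h(Healthy) = 0.16·1 + 0.2·h(Severe) + 0.16·0 + 0.28·h(Mild) + 0.2·h(Healthy)
Solving: h(Severe) = 0.4751, h(Mild) = 0.4357, h(Healthy) = 0.4713.
Starting from Severe, the probability is 0.4751.

0.4751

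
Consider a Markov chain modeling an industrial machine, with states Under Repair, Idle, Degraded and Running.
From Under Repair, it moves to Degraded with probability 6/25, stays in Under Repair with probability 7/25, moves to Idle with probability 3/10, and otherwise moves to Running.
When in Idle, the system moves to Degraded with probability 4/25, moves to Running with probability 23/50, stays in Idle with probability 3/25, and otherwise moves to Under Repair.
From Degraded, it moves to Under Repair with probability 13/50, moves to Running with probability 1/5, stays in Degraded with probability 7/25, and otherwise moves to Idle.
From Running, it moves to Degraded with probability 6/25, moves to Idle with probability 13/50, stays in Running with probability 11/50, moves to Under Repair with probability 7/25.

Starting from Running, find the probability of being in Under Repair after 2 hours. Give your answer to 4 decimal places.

Propagate the distribution vector 2 hours from Running.
After 0 hours: (0.0000, 0.0000, 0.0000, 1.0000)
After 1 hour: (0.2800, 0.2600, 0.2400, 0.2200)
After 2 hours: (0.2700, 0.2348, 0.2288, 0.2664)
P(in Under Repair after 2 hours) = 0.2700

0.2700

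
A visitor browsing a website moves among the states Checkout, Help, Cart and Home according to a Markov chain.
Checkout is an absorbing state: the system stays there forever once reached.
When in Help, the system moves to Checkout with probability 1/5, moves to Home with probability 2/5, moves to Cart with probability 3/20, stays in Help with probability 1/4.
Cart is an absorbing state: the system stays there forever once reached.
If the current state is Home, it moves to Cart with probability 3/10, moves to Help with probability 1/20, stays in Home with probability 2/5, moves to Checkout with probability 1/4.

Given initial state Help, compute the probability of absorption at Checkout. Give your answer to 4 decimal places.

0.5116

Let h(s) be the probability of absorption at Checkout starting from transient state s. Then h(Checkout) = 1 and h(Cart) = 0. By first-step analysis:
h(Help) = 0.2·1 + 0.25·h(Help) + 0.15·0 + 0.4·h(Home)
h(Home) = 0.25·1 + 0.05·h(Help) + 0.3·0 + 0.4·h(Home)
Solving: h(Help) = 0.5116, h(Home) = 0.4593.
Starting from Help, the probability is 0.5116.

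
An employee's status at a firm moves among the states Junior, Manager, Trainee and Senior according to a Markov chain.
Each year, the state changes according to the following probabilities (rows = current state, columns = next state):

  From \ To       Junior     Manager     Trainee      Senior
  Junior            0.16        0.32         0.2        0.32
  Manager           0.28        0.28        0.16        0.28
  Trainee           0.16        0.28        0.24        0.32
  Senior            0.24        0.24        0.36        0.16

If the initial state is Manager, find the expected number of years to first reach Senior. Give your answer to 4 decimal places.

3.3719

Let t(s) be the expected number of years to first reach Senior from state s, with t(Senior) = 0. Conditioning on the first year:
t(Junior) = 1 + 0.16·t(Junior) + 0.32·t(Manager) + 0.2·t(Trainee)
t(Manager) = 1 + 0.28·t(Junior) + 0.28·t(Manager) + 0.16·t(Trainee)
t(Trainee) = 1 + 0.16·t(Junior) + 0.28·t(Manager) + 0.24·t(Trainee)
Solving: t(Junior) = 3.2468, t(Manager) = 3.3719, t(Trainee) = 3.2416.
Expected years from Manager to Senior: 3.3719.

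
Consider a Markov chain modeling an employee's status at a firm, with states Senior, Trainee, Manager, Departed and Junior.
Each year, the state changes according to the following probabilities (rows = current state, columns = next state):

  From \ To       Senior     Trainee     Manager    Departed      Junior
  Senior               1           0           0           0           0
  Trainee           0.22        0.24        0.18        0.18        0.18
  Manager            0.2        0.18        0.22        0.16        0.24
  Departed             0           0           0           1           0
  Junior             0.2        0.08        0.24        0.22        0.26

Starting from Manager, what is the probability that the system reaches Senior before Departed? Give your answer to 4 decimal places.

0.5340

Let h(s) be the probability of absorption at Senior starting from transient state s. Then h(Senior) = 1 and h(Departed) = 0. By first-step analysis:
h(Trainee) = 0.22·1 + 0.24·h(Trainee) + 0.18·h(Manager) + 0.18·0 + 0.18·h(Junior)
h(Manager) = 0.2·1 + 0.18·h(Trainee) + 0.22·h(Manager) + 0.16·0 + 0.24·h(Junior)
h(Junior) = 0.2·1 + 0.08·h(Trainee) + 0.24·h(Manager) + 0.22·0 + 0.26·h(Junior)
Solving: h(Trainee) = 0.5347, h(Manager) = 0.5340, h(Junior) = 0.5013.
Starting from Manager, the probability is 0.5340.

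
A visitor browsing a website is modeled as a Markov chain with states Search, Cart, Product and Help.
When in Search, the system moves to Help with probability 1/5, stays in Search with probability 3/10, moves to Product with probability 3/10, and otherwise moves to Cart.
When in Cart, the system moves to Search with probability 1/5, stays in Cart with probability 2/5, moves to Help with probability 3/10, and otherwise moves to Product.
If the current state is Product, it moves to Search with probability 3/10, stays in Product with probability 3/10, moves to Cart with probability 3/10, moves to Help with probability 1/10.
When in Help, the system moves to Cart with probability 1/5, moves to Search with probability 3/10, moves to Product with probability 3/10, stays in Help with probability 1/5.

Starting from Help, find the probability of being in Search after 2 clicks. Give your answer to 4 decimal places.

Propagate the distribution vector 2 clicks from Help.
After 0 clicks: (0.0000, 0.0000, 0.0000, 1.0000)
After 1 click: (0.3000, 0.2000, 0.3000, 0.2000)
After 2 clicks: (0.2800, 0.2700, 0.2600, 0.1900)
P(in Search after 2 clicks) = 0.2800

0.2800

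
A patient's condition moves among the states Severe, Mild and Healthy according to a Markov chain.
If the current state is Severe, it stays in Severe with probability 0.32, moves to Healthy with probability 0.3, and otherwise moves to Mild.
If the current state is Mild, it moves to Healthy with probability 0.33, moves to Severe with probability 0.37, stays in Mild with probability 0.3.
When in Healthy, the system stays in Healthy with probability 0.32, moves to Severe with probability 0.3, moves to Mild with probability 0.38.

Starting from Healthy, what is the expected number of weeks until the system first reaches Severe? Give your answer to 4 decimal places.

3.0804

Let t(s) be the expected number of weeks to first reach Severe from state s, with t(Severe) = 0. Conditioning on the first week:
t(Mild) = 1 + 0.3·t(Mild) + 0.33·t(Healthy)
t(Healthy) = 1 + 0.38·t(Mild) + 0.32·t(Healthy)
Solving: t(Mild) = 2.8808, t(Healthy) = 3.0804.
Expected weeks from Healthy to Severe: 3.0804.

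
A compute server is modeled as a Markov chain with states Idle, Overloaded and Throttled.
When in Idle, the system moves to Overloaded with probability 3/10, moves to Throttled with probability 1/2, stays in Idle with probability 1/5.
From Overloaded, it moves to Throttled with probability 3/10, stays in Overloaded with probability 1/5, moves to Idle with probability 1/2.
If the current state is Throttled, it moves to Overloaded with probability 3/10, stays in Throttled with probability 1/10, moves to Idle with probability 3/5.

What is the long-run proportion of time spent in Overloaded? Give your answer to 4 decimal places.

Let the stationary distribution be π with π = πP and π_1 + π_2 + π_3 = 1.
π_1 = 0.2·π_1 + 0.5·π_2 + 0.6·π_3
π_2 = 0.3·π_1 + 0.2·π_2 + 0.3·π_3
Solving with the normalization constraint gives π = (0.4091, 0.2727, 0.3182).
So the stationary probability of Overloaded is 0.2727.

0.2727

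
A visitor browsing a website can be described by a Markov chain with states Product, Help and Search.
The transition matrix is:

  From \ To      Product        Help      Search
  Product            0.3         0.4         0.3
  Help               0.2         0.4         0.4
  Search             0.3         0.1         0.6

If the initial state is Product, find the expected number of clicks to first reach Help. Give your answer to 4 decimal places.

3.6842

Let t(s) be the expected number of clicks to first reach Help from state s, with t(Help) = 0. Conditioning on the first click:
t(Product) = 1 + 0.3·t(Product) + 0.3·t(Search)
t(Search) = 1 + 0.3·t(Product) + 0.6·t(Search)
Solving: t(Product) = 3.6842, t(Search) = 5.2632.
Expected clicks from Product to Help: 3.6842.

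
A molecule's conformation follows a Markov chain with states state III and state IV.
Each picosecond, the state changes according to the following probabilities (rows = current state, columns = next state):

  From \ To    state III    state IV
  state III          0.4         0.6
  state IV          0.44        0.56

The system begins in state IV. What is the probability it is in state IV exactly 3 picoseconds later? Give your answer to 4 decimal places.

Propagate the distribution vector 3 picoseconds from state IV.
After 0 picoseconds: (0.0000, 1.0000)
After 1 picosecond: (0.4400, 0.5600)
After 2 picoseconds: (0.4224, 0.5776)
After 3 picoseconds: (0.4231, 0.5769)
P(in state IV after 3 picoseconds) = 0.5769

0.5769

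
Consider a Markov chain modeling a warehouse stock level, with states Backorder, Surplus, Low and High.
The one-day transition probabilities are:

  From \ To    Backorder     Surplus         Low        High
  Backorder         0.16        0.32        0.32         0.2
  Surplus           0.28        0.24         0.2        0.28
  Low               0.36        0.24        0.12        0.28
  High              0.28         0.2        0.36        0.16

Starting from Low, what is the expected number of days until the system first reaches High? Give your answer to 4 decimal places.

3.8850

Let t(s) be the expected number of days to first reach High from state s, with t(High) = 0. Conditioning on the first day:
t(Backorder) = 1 + 0.16·t(Backorder) + 0.32·t(Surplus) + 0.32·t(Low)
t(Surplus) = 1 + 0.28·t(Backorder) + 0.24·t(Surplus) + 0.2·t(Low)
t(Low) = 1 + 0.36·t(Backorder) + 0.24·t(Surplus) + 0.12·t(Low)
Solving: t(Backorder) = 4.1426, t(Surplus) = 3.8644, t(Low) = 3.8850.
Expected days from Low to High: 3.8850.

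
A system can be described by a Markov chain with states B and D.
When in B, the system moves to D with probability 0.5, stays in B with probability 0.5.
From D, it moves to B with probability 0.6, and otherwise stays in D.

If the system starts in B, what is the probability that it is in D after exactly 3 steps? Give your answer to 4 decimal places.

0.4550

Propagate the distribution vector 3 steps from B.
After 0 steps: (1.0000, 0.0000)
After 1 step: (0.5000, 0.5000)
After 2 steps: (0.5500, 0.4500)
After 3 steps: (0.5450, 0.4550)
P(in D after 3 steps) = 0.4550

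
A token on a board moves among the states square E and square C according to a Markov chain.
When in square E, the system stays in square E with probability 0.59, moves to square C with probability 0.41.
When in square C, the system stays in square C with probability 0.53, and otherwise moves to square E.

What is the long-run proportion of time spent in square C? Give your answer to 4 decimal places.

Let the stationary distribution be π with π = πP and π_1 + π_2 = 1.
π_1 = 0.59·π_1 + 0.47·π_2
Solving with the normalization constraint gives π = (0.5341, 0.4659).
So the stationary probability of square C is 0.4659.

0.4659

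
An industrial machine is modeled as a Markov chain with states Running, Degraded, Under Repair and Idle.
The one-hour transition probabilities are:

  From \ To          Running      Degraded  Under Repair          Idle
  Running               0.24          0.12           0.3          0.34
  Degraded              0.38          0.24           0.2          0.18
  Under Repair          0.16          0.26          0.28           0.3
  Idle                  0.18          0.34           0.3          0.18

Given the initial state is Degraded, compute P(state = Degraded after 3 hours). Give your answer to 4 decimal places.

Propagate the distribution vector 3 hours from Degraded.
After 0 hours: (0.0000, 1.0000, 0.0000, 0.0000)
After 1 hour: (0.3800, 0.2400, 0.2000, 0.1800)
After 2 hours: (0.2468, 0.2164, 0.2720, 0.2648)
After 3 hours: (0.2326, 0.2423, 0.2729, 0.2521)
P(in Degraded after 3 hours) = 0.2423

0.2423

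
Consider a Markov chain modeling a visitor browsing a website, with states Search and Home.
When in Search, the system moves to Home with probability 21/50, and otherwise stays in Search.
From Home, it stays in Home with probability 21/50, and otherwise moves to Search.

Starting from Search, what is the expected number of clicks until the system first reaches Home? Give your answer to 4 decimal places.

Let t(s) be the expected number of clicks to first reach Home from state s, with t(Home) = 0. Conditioning on the first click:
t(Search) = 1 + 0.58·t(Search)
Solving: t(Search) = 2.3810.
Expected clicks from Search to Home: 2.3810.

2.3810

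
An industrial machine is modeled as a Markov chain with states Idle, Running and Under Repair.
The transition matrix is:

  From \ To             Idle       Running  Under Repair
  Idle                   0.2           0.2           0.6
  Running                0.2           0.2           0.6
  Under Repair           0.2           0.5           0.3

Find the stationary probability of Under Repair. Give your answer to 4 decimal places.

Let the stationary distribution be π with π = πP and π_1 + π_2 + π_3 = 1.
π_1 = 0.2·π_1 + 0.2·π_2 + 0.2·π_3
π_2 = 0.2·π_1 + 0.2·π_2 + 0.5·π_3
Solving with the normalization constraint gives π = (0.2000, 0.3385, 0.4615).
So the stationary probability of Under Repair is 0.4615.

0.4615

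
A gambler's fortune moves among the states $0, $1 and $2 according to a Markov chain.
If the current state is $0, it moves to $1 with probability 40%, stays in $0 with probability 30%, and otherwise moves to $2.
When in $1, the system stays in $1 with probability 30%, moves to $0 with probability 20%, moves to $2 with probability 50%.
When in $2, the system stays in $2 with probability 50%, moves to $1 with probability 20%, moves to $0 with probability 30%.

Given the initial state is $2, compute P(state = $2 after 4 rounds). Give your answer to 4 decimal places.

0.4456

Propagate the distribution vector 4 rounds from $2.
After 0 rounds: (0.0000, 0.0000, 1.0000)
After 1 round: (0.3000, 0.2000, 0.5000)
After 2 rounds: (0.2800, 0.2800, 0.4400)
After 3 rounds: (0.2720, 0.2840, 0.4440)
After 4 rounds: (0.2716, 0.2828, 0.4456)
P(in $2 after 4 rounds) = 0.4456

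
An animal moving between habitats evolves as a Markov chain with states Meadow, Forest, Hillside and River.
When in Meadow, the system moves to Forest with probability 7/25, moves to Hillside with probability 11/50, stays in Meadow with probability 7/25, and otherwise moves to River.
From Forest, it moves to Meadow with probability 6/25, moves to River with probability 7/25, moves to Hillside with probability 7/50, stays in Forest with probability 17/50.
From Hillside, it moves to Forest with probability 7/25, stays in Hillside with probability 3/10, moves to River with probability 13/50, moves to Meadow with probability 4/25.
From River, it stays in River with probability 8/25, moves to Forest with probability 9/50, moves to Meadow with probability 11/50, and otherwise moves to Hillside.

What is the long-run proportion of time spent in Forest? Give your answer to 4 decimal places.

Let the stationary distribution be π with π = πP and π_1 + π_2 + π_3 + π_4 = 1.
π_1 = 0.28·π_1 + 0.24·π_2 + 0.16·π_3 + 0.22·π_4
π_2 = 0.28·π_1 + 0.34·π_2 + 0.28·π_3 + 0.18·π_4
π_3 = 0.22·π_1 + 0.14·π_2 + 0.3·π_3 + 0.28·π_4
Solving with the normalization constraint gives π = (0.2249, 0.2689, 0.2335, 0.2727).
So the stationary probability of Forest is 0.2689.

0.2689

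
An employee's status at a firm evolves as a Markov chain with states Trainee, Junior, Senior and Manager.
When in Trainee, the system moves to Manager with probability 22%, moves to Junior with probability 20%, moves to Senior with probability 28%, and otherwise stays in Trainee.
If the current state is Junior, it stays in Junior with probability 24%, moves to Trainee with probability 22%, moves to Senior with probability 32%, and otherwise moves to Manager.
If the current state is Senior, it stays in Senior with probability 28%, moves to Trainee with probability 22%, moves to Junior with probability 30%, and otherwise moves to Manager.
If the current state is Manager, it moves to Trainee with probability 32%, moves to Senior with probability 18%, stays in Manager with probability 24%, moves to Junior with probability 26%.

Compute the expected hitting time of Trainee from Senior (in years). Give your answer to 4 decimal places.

4.1424

Let t(s) be the expected number of years to first reach Trainee from state s, with t(Trainee) = 0. Conditioning on the first year:
t(Junior) = 1 + 0.24·t(Junior) + 0.32·t(Senior) + 0.22·t(Manager)
t(Senior) = 1 + 0.3·t(Junior) + 0.28·t(Senior) + 0.2·t(Manager)
t(Manager) = 1 + 0.26·t(Junior) + 0.18·t(Senior) + 0.24·t(Manager)
Solving: t(Junior) = 4.1343, t(Senior) = 4.1424, t(Manager) = 3.7112.
Expected years from Senior to Trainee: 4.1424.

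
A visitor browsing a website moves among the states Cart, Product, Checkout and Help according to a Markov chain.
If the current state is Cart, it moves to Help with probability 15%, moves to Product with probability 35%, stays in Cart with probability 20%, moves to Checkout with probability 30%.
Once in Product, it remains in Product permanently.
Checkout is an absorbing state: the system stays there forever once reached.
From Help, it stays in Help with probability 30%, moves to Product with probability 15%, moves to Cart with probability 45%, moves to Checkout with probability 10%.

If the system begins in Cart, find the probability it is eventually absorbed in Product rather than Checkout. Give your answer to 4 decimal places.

0.5431

Let h(s) be the probability of absorption at Product starting from transient state s. Then h(Product) = 1 and h(Checkout) = 0. By first-step analysis:
h(Cart) = 0.2·h(Cart) + 0.35·1 + 0.3·0 + 0.15·h(Help)
h(Help) = 0.45·h(Cart) + 0.15·1 + 0.1·0 + 0.3·h(Help)
Solving: h(Cart) = 0.5431, h(Help) = 0.5635.
Starting from Cart, the probability is 0.5431.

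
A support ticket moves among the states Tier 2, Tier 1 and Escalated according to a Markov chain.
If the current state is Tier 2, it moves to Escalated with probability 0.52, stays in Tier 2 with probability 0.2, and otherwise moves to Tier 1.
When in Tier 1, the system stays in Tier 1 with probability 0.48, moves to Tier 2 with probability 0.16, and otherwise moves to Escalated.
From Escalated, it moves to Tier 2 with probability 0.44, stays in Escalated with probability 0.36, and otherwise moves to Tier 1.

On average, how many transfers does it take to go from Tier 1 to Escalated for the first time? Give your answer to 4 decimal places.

2.5862

Let t(s) be the expected number of transfers to first reach Escalated from state s, with t(Escalated) = 0. Conditioning on the first transfer:
t(Tier 2) = 1 + 0.2·t(Tier 2) + 0.28·t(Tier 1)
t(Tier 1) = 1 + 0.16·t(Tier 2) + 0.48·t(Tier 1)
Solving: t(Tier 2) = 2.1552, t(Tier 1) = 2.5862.
Expected transfers from Tier 1 to Escalated: 2.5862.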